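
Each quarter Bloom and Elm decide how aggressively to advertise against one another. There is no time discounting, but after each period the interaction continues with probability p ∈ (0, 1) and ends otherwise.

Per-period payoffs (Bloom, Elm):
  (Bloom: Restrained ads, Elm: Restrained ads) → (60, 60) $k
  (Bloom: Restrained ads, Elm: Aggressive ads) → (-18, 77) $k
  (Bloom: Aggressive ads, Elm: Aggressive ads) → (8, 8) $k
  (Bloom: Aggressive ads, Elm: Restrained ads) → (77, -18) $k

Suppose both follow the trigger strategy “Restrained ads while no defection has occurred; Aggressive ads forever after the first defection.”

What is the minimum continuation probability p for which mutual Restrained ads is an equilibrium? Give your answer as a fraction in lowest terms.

17/69

With no time discounting, the continuation probability p plays the role of the discount factor.
Grim-trigger IC: 60/(1−p) ≥ 77 + 8p/(1−p) ⇒ p ≥ (77−60)/(77−8) = 17/69.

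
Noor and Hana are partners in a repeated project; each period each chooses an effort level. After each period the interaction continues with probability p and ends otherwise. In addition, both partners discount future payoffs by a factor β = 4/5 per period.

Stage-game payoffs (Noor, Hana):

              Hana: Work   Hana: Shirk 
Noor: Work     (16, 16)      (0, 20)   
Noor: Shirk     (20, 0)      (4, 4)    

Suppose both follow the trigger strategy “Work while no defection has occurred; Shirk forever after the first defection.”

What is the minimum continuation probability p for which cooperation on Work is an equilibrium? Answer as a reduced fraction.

5/16

With continuation probability p and discount β, the effective per-period discount factor is βp.
Grim-trigger IC: βp ≥ (20−16)/(20−4) = 1/4.
So p ≥ (1/4)/(4/5) = 5/16.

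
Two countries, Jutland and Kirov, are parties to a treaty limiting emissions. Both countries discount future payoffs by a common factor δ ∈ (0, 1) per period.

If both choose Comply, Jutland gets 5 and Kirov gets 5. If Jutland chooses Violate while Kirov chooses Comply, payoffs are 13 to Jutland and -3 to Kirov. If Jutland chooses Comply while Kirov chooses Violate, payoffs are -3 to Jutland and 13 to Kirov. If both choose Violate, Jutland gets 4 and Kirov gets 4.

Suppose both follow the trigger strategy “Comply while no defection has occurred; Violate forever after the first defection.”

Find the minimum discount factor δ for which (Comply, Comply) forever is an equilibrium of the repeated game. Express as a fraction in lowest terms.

8/9

Under grim trigger the critical discount factor is (T−C)/(T−P) with T = 13, C = 5, P = 4.
δ* = (13−5)/(13−4) = 8/9.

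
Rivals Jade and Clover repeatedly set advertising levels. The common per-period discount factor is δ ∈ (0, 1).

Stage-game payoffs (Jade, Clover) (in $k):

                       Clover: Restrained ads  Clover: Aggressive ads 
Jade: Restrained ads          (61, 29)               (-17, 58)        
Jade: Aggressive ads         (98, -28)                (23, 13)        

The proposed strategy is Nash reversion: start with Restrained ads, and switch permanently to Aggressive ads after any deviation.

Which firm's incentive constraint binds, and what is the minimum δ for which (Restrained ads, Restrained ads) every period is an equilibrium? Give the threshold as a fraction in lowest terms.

Jade: cooperation gives 61 each period; deviation gives 98 once then 23 forever.
  61/(1−δ) ≥ 98 + 23δ/(1−δ) ⇒ δ ≥ 37/75.
Clover: cooperation gives 29 each period; deviation gives 58 once then 13 forever.
  δ ≥ 29/45.
Both must hold, so the binding constraint is Clover's: δ ≥ 29/45.

Clover; δ ≥ 29/45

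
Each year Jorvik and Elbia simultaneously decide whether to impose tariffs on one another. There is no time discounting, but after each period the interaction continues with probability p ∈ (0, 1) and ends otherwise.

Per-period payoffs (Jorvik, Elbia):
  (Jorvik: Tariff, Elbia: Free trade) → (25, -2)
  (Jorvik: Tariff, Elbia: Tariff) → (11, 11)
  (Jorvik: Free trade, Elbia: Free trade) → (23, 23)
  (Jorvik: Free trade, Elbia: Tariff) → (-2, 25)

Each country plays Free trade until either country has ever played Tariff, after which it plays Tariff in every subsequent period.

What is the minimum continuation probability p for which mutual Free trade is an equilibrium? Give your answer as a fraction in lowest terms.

Expected cooperation value is 23 + p·23 + p²·23 + … = 23/(1−p); deviation gives 25 + p·11/(1−p).
23 ≥ 25(1−p) + 11p ⇒ 14p ≥ 2 ⇒ p ≥ 2/14 = 1/7.

1/7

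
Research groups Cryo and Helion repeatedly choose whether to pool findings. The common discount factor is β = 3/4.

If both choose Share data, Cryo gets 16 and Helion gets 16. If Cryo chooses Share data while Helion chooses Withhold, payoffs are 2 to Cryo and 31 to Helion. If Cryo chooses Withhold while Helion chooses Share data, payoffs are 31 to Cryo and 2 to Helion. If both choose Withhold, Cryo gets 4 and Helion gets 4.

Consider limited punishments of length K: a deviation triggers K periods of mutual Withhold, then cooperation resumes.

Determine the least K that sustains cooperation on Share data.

No profitable deviation requires (16−4)(β+…+β^K) ≥ 31−16, i.e. β+…+β^K ≥ 5/4 ≈ 1.2500.
With β = 3/4, the partial sums are K=1: 0.7500, K=2: 1.3125.
K = 2 is the first length at which the sum reaches 1.2500.

2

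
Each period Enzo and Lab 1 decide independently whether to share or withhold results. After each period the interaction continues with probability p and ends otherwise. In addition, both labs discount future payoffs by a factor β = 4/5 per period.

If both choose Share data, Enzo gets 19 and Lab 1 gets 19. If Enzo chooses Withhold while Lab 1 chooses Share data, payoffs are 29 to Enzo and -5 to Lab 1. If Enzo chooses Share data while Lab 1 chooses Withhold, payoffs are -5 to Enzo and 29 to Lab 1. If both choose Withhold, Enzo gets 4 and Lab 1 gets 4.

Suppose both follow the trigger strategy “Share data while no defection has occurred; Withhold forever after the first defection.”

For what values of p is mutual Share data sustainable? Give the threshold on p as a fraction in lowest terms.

1/2

Expected continuation weight on next period's payoff is β·p = 4/5·p, which plays the role of the discount factor.
Cooperation requires 4/5·p ≥ (29−19)/(29−4) = 2/5, hence p ≥ 1/2.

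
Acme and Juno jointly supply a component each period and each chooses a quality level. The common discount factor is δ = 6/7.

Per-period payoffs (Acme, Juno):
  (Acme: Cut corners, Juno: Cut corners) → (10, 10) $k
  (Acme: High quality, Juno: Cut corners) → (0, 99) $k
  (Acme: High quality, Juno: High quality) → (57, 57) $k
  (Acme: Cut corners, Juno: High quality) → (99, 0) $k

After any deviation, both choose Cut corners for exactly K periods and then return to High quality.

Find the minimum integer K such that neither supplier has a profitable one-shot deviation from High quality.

2

Need Σ_{k=1}^{K} δ^k ≥ (99−57)/(57−10) = 0.8936 at δ = 6/7.
At K = 1 the sum is 0.8571 < 0.8936; at K = 2 it is 1.5918 ≥ 0.8936.
So the minimum punishment length is K = 2.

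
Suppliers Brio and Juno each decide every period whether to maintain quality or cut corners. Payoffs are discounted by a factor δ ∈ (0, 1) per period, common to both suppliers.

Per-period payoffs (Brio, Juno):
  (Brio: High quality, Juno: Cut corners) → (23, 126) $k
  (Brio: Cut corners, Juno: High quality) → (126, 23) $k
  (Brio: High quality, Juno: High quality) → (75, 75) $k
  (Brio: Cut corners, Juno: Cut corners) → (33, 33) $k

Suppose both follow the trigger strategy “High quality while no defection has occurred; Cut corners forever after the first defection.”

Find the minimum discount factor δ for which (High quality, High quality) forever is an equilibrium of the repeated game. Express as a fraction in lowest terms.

17/31

75/(1−δ) ≥ 126 + 33δ/(1−δ)
75 ≥ 126 − 93δ
δ ≥ 51/93 = 17/31.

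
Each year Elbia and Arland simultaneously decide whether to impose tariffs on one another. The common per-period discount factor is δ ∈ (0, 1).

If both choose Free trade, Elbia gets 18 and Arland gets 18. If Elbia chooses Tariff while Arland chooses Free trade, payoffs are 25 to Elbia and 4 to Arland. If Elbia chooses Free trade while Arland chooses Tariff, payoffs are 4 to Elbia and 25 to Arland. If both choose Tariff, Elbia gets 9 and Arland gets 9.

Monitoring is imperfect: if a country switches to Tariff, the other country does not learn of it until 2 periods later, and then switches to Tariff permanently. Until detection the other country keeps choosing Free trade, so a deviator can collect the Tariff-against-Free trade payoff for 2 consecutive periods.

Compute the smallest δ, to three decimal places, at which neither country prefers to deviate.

0.661

The best deviation is to choose Tariff for all 2 undetected periods, earning 25 each, then 9 forever once detected.
Deviation value: 25(1−δ^2)/(1−δ) + 9δ^2/(1−δ); cooperation value: 18/(1−δ).
IC: 18 ≥ 25(1−δ^2) + 9δ^2 = 25 − 16δ^2.
So δ^2 ≥ 7/16, giving δ ≥ (7/16)^(1/2) ≈ 0.661.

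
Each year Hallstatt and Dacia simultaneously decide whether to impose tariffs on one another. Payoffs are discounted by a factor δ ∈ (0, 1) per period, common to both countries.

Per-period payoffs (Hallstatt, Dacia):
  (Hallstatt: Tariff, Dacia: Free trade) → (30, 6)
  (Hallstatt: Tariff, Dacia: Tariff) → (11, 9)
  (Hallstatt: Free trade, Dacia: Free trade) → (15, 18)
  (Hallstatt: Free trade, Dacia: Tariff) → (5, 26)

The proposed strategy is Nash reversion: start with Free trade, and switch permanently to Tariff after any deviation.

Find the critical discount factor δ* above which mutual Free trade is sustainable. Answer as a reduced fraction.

Hallstatt: cooperation gives 15 each period; deviation gives 30 once then 11 forever.
  15/(1−δ) ≥ 30 + 11δ/(1−δ) ⇒ δ ≥ 15/19.
Dacia: cooperation gives 18 each period; deviation gives 26 once then 9 forever.
  δ ≥ 8/17.
Both must hold, so the binding constraint is Hallstatt's: δ ≥ 15/19.

15/19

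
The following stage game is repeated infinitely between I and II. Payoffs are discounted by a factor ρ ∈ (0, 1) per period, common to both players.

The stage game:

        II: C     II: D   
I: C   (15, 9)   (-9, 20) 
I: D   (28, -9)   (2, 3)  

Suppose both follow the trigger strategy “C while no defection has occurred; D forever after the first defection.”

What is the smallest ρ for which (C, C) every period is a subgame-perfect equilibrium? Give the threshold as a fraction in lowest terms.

For I: deviation gain 28−15 = 13, per-period punishment loss 15−2 = 13. IC gives ρ ≥ 13/26 = 1/2.
For II: gain 11, loss 6 per period, so ρ ≥ 11/17.
The tighter constraint is II's, so cooperation needs ρ ≥ 11/17.

11/17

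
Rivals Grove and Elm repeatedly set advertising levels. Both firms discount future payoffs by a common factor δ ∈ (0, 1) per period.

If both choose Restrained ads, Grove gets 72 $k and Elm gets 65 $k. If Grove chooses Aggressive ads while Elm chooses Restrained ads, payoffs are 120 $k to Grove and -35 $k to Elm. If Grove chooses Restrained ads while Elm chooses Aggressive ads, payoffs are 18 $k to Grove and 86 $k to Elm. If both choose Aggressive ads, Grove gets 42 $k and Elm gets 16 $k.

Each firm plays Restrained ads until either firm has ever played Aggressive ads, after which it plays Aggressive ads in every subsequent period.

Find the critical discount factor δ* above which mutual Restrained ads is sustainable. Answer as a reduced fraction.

8/13

For Grove: deviation gain 120−72 = 48, per-period punishment loss 72−42 = 30. IC gives δ ≥ 48/78 = 8/13.
For Elm: gain 21, loss 49 per period, so δ ≥ 21/70 = 3/10.
The tighter constraint is Grove's, so cooperation needs δ ≥ 8/13.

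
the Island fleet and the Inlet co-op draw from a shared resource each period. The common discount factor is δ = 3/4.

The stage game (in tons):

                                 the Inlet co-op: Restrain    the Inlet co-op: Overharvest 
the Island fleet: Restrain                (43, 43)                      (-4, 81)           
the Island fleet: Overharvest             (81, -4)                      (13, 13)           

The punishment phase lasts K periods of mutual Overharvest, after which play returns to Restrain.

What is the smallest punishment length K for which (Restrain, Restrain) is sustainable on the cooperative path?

IC: δ(1−δ^K)/(1−δ) ≥ (81−43)/(43−13) = 19/15.
With δ = 3/4: need 1 − δ^K ≥ 19/15·(1−3/4)/(3/4), i.e. δ^K ≤ 0.5778.
Since (3/4)^1 = 0.7500 and (3/4)^2 = 0.5625, the smallest such K is 2.

2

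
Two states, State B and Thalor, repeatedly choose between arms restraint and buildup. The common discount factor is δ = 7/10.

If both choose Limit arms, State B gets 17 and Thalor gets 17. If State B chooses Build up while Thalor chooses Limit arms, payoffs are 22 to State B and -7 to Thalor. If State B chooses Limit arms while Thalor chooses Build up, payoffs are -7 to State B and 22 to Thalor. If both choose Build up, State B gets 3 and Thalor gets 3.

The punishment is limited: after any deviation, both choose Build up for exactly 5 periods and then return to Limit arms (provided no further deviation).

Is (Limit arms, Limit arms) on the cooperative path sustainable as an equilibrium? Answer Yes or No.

Yes

A one-shot deviation gives 22 now, then 3 for 5 periods, then back to 17.
Gain from deviating: (22−17) today; loss: (17−3) in each of the next 5 periods.
No-deviation condition: (17−3)(δ+…+δ^5) ≥ 22−17, i.e. δ+…+δ^5 ≥ 5/14.
At δ = 7/10: δ+…+δ^5 = 1.9412 ≥ 0.3571.
So cooperation is sustainable.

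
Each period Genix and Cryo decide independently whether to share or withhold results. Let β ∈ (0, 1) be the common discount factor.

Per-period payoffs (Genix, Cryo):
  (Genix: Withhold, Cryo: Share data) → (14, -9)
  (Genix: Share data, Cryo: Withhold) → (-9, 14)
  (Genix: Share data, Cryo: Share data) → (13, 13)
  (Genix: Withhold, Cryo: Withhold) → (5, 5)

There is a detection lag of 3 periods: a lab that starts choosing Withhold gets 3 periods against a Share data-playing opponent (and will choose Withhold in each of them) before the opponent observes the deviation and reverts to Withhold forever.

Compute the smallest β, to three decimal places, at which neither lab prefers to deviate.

The best deviation is to choose Withhold for all 3 undetected periods, earning 14 each, then 5 forever once detected.
Deviation value: 14(1−β^3)/(1−β) + 5β^3/(1−β); cooperation value: 13/(1−β).
IC: 13 ≥ 14(1−β^3) + 5β^3 = 14 − 9β^3.
So β^3 ≥ 1/9, giving β ≥ (1/9)^(1/3) ≈ 0.481.

0.481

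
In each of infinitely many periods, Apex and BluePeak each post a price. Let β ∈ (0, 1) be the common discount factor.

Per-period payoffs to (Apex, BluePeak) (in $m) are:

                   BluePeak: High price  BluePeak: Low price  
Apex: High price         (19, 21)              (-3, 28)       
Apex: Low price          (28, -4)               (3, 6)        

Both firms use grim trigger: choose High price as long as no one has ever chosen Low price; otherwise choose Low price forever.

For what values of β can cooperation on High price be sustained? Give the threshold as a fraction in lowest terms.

9/25

For Apex: deviation gain 28−19 = 9, per-period punishment loss 19−3 = 16. IC gives β ≥ 9/25.
For BluePeak: gain 7, loss 15 per period, so β ≥ 7/22.
The tighter constraint is Apex's, so cooperation needs β ≥ 9/25.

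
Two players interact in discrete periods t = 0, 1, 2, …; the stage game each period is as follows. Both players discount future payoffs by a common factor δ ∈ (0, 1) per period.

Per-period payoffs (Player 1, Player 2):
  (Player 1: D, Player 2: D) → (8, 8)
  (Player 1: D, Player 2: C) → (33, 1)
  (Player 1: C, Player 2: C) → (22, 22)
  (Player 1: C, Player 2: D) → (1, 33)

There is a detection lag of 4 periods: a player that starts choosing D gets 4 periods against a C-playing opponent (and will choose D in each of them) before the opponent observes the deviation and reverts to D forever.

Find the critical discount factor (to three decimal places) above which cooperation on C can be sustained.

0.814

The best deviation is to choose D for all 4 undetected periods, earning 33 each, then 8 forever once detected.
Deviation value: 33(1−δ^4)/(1−δ) + 8δ^4/(1−δ); cooperation value: 22/(1−δ).
IC: 22 ≥ 33(1−δ^4) + 8δ^4 = 33 − 25δ^4.
So δ^4 ≥ 11/25, giving δ ≥ (11/25)^(1/4) ≈ 0.814.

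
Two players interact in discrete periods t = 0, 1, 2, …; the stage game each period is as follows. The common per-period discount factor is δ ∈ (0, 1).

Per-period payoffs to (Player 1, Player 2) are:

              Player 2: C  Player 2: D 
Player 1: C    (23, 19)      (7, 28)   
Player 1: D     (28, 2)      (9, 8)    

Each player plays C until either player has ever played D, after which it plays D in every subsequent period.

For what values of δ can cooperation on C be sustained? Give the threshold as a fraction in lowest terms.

9/20

Player 1: cooperation gives 23 each period; deviation gives 28 once then 9 forever.
  23/(1−δ) ≥ 28 + 9δ/(1−δ) ⇒ δ ≥ 5/19.
Player 2: cooperation gives 19 each period; deviation gives 28 once then 8 forever.
  δ ≥ 9/20.
Both must hold, so the binding constraint is Player 2's: δ ≥ 9/20.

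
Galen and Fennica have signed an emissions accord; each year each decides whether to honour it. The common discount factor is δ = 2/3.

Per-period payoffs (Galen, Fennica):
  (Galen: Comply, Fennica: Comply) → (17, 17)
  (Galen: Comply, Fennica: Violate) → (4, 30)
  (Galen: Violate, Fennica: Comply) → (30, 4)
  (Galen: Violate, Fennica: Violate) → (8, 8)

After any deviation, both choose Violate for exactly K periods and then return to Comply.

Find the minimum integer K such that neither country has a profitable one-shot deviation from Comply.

IC: δ(1−δ^K)/(1−δ) ≥ (30−17)/(17−8) = 13/9.
With δ = 2/3: need 1 − δ^K ≥ 13/9·(1−2/3)/(2/3), i.e. δ^K ≤ 0.2778.
Since (2/3)^3 = 0.2963 and (2/3)^4 = 0.1975, the smallest such K is 4.

4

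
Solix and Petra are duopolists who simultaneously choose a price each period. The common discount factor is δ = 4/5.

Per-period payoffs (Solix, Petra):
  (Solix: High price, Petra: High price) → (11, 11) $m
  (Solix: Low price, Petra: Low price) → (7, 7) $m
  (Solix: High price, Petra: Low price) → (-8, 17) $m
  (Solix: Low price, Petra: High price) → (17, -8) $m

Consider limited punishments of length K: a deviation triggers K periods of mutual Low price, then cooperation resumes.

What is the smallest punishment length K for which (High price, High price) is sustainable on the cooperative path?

IC: δ(1−δ^K)/(1−δ) ≥ (17−11)/(11−7) = 3/2.
With δ = 4/5: need 1 − δ^K ≥ 3/2·(1−4/5)/(4/5), i.e. δ^K ≤ 0.6250.
Since (4/5)^2 = 0.6400 and (4/5)^3 = 0.5120, the smallest such K is 3.

3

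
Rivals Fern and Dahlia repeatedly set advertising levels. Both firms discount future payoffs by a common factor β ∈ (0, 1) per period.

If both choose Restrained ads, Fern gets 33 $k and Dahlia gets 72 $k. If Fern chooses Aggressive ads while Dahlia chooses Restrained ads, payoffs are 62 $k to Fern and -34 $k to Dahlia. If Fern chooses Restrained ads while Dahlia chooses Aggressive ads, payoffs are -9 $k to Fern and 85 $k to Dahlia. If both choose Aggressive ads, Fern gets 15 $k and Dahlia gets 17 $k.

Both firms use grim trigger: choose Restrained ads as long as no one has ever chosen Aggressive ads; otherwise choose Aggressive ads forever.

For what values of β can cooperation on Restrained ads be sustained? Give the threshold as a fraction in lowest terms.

Fern: cooperation gives 33 each period; deviation gives 62 once then 15 forever.
  33/(1−β) ≥ 62 + 15β/(1−β) ⇒ β ≥ 29/47.
Dahlia: cooperation gives 72 each period; deviation gives 85 once then 17 forever.
  β ≥ 13/68.
Both must hold, so the binding constraint is Fern's: β ≥ 29/47.

29/47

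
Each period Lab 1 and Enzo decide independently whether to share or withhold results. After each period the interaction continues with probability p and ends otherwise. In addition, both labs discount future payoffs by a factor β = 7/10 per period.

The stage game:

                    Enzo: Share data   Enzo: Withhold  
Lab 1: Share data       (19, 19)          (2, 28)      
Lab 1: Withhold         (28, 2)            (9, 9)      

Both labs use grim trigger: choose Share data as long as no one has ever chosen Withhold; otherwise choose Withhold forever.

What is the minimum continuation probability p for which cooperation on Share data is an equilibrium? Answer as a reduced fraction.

90/133

With continuation probability p and discount β, the effective per-period discount factor is βp.
Grim-trigger IC: βp ≥ (28−19)/(28−9) = 9/19.
So p ≥ (9/19)/(7/10) = 90/133.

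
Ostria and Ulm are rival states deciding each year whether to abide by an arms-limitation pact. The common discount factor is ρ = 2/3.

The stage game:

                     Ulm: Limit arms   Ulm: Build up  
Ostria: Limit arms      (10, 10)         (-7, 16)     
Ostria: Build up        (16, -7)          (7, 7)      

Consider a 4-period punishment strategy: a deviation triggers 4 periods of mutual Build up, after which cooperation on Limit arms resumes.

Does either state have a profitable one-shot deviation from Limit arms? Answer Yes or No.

Yes

Comparing payoff streams over the 5 periods until play realigns: cooperate → 10(1+ρ+…+ρ^4); deviate → 16 + 7(ρ+…+ρ^4).
Cooperation is sustained iff (10−7)(ρ+…+ρ^4) ≥ 16−10.
ρ+…+ρ^4 = 2/3·(1−(2/3)^4)/(1−2/3) = 1.6049, and (16−10)/(10−7) = 2.0000.
1.6049 < 2.0000, so cooperation is not sustainable.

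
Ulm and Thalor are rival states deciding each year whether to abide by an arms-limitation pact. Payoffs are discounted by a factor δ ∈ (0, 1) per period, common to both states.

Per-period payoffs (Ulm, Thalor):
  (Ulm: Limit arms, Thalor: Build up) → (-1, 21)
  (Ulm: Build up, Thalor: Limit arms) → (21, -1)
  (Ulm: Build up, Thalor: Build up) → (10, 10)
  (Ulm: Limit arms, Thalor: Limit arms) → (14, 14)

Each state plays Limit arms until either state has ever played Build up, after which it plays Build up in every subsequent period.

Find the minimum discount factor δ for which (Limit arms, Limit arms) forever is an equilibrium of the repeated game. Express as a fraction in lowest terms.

7/11

Cooperation forever yields 14 each period: 14/(1−δ).
Deviating yields 21 once, then 10 forever: 21 + 10δ/(1−δ).
No profitable deviation requires 14/(1−δ) ≥ 21 + 10δ/(1−δ).
Multiplying by (1−δ): 14 ≥ 21(1−δ) + 10δ = 21 − 11δ.
So 11δ ≥ 7, i.e. δ ≥ 7/11.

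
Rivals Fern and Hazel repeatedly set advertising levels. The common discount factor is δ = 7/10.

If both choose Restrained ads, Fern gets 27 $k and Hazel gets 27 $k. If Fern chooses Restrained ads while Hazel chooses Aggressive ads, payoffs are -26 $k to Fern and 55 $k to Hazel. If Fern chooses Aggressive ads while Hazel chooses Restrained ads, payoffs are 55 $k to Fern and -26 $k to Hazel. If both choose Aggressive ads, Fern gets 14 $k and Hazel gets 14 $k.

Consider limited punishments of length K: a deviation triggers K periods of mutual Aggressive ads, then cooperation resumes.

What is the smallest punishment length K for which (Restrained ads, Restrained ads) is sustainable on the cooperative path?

No profitable deviation requires (27−14)(δ+…+δ^K) ≥ 55−27, i.e. δ+…+δ^K ≥ 28/13 ≈ 2.1538.
With δ = 7/10, the partial sums are K=1: 0.7000, K=2: 1.1900, …, K=6: 2.0588, K=7: 2.1412, K=8: 2.1988.
K = 8 is the first length at which the sum reaches 2.1538.

8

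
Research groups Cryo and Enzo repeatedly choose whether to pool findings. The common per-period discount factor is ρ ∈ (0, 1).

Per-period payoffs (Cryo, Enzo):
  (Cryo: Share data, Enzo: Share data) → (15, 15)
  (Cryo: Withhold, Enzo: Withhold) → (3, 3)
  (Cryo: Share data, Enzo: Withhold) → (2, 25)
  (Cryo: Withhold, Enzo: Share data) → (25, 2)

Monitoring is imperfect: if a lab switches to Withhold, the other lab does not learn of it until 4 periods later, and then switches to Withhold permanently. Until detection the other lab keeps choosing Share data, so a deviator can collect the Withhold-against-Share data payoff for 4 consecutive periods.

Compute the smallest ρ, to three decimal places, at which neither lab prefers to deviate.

A deviator earns 25 for 4 periods, then 3 forever; cooperating earns 15 forever. Multiplying the IC by (1−ρ):
15 ≥ 25(1−ρ^4) + 3ρ^4, so 22·ρ^4 ≥ 10 and ρ^4 ≥ 5/11.
ρ ≥ (5/11)^(1/4) ≈ 0.821.

0.821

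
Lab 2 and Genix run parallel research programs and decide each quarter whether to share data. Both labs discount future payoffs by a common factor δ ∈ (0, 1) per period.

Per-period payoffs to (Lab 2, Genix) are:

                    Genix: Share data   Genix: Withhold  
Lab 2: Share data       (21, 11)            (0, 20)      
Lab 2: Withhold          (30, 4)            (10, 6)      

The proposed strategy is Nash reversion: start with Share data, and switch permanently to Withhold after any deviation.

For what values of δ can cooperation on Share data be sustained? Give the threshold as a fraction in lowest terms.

9/14

Lab 2's threshold: (30−21)/(30−10) = 9/20.
Genix's threshold: (20−11)/(20−6) = 9/14.
9/20 < 9/14, so Genix binds and δ* = 9/14.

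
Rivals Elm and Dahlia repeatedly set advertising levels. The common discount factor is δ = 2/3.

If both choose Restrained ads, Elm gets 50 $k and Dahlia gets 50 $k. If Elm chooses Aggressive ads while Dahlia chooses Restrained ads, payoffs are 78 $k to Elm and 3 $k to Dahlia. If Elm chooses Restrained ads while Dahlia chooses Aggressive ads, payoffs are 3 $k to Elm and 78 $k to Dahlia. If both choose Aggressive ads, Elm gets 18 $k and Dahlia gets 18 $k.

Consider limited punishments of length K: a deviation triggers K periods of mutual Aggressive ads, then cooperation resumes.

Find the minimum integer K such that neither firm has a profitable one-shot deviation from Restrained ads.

No profitable deviation requires (50−18)(δ+…+δ^K) ≥ 78−50, i.e. δ+…+δ^K ≥ 7/8 ≈ 0.8750.
With δ = 2/3, the partial sums are K=1: 0.6667, K=2: 1.1111.
K = 2 is the first length at which the sum reaches 0.8750.

2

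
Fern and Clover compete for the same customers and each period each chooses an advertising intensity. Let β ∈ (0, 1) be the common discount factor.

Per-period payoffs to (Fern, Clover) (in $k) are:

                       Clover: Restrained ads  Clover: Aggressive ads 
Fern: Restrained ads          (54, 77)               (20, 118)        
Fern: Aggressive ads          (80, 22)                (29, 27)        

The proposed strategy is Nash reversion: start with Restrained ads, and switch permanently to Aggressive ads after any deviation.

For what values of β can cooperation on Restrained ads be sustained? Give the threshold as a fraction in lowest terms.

26/51

Fern's threshold: (80−54)/(80−29) = 26/51.
Clover's threshold: (118−77)/(118−27) = 41/91.
26/51 > 41/91, so Fern binds and β* = 26/51.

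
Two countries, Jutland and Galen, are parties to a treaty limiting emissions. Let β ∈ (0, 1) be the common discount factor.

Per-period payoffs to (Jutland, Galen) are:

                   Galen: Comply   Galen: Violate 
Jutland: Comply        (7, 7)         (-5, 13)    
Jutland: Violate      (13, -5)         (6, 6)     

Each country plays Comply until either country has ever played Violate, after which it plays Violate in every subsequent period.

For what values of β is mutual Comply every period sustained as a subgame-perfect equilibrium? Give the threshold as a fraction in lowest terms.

7/(1−β) ≥ 13 + 6β/(1−β)
7 ≥ 13 − 7β
β ≥ 6/7.

6/7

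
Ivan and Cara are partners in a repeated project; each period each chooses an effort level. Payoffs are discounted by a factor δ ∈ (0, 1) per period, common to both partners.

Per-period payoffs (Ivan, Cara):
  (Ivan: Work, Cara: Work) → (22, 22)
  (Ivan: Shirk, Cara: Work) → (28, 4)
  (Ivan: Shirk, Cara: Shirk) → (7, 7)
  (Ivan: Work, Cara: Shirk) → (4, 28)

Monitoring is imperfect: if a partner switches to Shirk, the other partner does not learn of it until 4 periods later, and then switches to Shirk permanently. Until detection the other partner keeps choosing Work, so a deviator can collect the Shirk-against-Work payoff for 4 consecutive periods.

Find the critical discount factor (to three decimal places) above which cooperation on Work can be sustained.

The best deviation is to choose Shirk for all 4 undetected periods, earning 28 each, then 7 forever once detected.
Deviation value: 28(1−δ^4)/(1−δ) + 7δ^4/(1−δ); cooperation value: 22/(1−δ).
IC: 22 ≥ 28(1−δ^4) + 7δ^4 = 28 − 21δ^4.
So δ^4 ≥ 6/21 = 2/7, giving δ ≥ (2/7)^(1/4) ≈ 0.731.

0.731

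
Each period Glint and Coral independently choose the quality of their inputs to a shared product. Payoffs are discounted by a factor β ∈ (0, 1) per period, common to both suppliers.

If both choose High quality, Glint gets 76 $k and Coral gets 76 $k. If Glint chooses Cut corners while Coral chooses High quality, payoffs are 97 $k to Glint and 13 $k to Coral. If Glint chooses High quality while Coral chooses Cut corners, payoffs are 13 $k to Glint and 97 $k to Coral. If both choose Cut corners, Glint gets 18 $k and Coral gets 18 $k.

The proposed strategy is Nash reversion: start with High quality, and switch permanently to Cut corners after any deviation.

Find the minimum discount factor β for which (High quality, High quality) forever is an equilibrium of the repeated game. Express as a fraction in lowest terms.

Under grim trigger the critical discount factor is (T−C)/(T−P) with T = 97, C = 76, P = 18.
β* = (97−76)/(97−18) = 21/79.

21/79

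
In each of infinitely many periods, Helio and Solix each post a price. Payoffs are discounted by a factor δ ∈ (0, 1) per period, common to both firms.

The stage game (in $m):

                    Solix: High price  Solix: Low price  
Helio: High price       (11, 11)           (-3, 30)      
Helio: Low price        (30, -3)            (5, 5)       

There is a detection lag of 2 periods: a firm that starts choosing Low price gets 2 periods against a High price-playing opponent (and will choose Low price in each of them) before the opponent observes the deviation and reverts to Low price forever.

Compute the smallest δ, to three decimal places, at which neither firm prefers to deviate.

The best deviation is to choose Low price for all 2 undetected periods, earning 30 each, then 5 forever once detected.
Deviation value: 30(1−δ^2)/(1−δ) + 5δ^2/(1−δ); cooperation value: 11/(1−δ).
IC: 11 ≥ 30(1−δ^2) + 5δ^2 = 30 − 25δ^2.
So δ^2 ≥ 19/25, giving δ ≥ (19/25)^(1/2) ≈ 0.872.

0.872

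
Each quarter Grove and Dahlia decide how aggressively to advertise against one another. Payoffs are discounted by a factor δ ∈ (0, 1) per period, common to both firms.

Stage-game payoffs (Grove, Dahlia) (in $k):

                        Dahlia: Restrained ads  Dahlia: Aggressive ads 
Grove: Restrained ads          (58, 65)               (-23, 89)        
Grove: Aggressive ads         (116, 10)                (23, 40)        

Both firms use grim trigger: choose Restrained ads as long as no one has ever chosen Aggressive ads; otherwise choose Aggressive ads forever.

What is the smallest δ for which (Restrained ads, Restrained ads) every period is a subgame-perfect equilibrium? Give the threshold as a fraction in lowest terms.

Grove's threshold: (116−58)/(116−23) = 58/93.
Dahlia's threshold: (89−65)/(89−40) = 24/49.
58/93 > 24/49, so Grove binds and δ* = 58/93.

58/93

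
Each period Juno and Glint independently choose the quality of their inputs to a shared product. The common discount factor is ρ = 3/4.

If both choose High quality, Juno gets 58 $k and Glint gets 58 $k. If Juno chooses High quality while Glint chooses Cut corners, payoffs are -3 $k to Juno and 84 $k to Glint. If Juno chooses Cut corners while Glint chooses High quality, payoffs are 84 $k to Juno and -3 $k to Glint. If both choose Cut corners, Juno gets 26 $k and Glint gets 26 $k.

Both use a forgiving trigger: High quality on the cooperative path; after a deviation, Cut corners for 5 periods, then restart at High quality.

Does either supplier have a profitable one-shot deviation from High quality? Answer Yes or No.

IC: ρ+…+ρ^5 ≥ (84−58)/(58−26) = 13/16.
At ρ = 3/4: partial sum = 2.2881 ≥ 0.8125. Cooperation sustainable.

No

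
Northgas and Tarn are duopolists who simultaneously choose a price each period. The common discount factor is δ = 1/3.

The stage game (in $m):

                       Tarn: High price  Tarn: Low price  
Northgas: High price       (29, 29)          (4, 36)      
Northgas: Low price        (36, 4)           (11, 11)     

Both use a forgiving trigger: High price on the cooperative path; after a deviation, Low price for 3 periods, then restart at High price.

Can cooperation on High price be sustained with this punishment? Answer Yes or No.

IC: δ+…+δ^3 ≥ (36−29)/(29−11) = 7/18.
At δ = 1/3: partial sum = 0.4815 ≥ 0.3889. Cooperation sustainable.

Yes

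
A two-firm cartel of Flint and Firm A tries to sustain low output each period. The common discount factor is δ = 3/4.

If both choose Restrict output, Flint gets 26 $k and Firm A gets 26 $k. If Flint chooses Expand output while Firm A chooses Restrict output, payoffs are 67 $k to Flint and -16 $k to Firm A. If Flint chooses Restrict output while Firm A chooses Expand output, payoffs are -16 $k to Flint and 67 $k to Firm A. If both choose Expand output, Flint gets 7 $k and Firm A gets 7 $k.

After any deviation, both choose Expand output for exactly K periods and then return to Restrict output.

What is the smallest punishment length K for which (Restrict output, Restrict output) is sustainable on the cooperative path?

Need Σ_{k=1}^{K} δ^k ≥ (67−26)/(26−7) = 2.1579 at δ = 3/4.
At K = 4 the sum is 2.0508 < 2.1579; at K = 5 it is 2.2881 ≥ 2.1579.
So the minimum punishment length is K = 5.

5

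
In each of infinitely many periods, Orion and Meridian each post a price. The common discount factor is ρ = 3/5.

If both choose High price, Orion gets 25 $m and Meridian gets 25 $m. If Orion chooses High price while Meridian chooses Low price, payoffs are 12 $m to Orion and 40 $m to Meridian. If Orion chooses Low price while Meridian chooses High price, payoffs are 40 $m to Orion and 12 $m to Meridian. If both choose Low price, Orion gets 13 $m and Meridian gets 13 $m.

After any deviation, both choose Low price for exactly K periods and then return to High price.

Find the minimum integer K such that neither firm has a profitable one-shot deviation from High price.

4

No profitable deviation requires (25−13)(ρ+…+ρ^K) ≥ 40−25, i.e. ρ+…+ρ^K ≥ 5/4 ≈ 1.2500.
With ρ = 3/5, the partial sums are K=1: 0.6000, K=2: 0.9600, K=3: 1.1760, K=4: 1.3056.
K = 4 is the first length at which the sum reaches 1.2500.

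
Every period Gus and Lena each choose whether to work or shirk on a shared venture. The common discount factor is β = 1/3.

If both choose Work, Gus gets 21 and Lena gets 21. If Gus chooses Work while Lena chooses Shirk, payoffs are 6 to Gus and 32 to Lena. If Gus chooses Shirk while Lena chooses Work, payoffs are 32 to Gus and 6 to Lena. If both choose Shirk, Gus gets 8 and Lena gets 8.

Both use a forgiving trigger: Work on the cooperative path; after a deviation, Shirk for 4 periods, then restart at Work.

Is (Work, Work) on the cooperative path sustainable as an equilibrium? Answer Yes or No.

Comparing payoff streams over the 5 periods until play realigns: cooperate → 21(1+β+…+β^4); deviate → 32 + 8(β+…+β^4).
Cooperation is sustained iff (21−8)(β+…+β^4) ≥ 32−21.
β+…+β^4 = 1/3·(1−(1/3)^4)/(1−1/3) = 0.4938, and (32−21)/(21−8) = 0.8462.
0.4938 < 0.8462, so cooperation is not sustainable.

No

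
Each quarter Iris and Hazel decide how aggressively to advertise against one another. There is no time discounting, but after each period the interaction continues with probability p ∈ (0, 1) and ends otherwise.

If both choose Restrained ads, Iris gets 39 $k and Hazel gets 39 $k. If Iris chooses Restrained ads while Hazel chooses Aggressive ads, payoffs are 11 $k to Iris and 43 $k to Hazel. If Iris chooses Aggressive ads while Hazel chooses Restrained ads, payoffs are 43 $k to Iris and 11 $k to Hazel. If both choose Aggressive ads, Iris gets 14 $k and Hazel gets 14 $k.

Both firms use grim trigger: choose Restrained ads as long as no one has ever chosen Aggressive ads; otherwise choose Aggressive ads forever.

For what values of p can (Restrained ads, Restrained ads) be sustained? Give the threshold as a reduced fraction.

With no time discounting, the continuation probability p plays the role of the discount factor.
Grim-trigger IC: 39/(1−p) ≥ 43 + 14p/(1−p) ⇒ p ≥ (43−39)/(43−14) = 4/29.

4/29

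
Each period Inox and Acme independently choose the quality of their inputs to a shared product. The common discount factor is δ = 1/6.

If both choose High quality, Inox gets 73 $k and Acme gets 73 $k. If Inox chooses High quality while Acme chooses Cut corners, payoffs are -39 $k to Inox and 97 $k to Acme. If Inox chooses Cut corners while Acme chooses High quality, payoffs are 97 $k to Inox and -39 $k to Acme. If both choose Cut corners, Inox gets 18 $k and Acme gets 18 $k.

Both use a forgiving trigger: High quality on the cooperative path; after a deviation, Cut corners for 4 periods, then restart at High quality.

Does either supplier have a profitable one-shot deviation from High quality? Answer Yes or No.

Yes

A one-shot deviation gives 97 now, then 18 for 4 periods, then back to 73.
Gain from deviating: (97−73) today; loss: (73−18) in each of the next 4 periods.
No-deviation condition: (73−18)(δ+…+δ^4) ≥ 97−73, i.e. δ+…+δ^4 ≥ 24/55.
At δ = 1/6: δ+…+δ^4 = 0.1998 < 0.4364.
So cooperation is not sustainable.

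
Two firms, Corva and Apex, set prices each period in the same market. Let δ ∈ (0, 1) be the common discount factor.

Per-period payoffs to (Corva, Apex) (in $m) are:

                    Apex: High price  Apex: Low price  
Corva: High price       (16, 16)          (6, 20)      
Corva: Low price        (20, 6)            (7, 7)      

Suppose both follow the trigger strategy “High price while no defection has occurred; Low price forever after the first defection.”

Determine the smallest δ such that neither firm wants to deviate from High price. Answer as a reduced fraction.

4/13

One-period gain from deviating is 20 − 16 = 4. The loss is 16 − 7 = 9 in every subsequent period, with present value 9·δ/(1−δ).
Deviation is unprofitable when 9·δ/(1−δ) ≥ 4, i.e. δ/(1−δ) ≥ 4/9.
Equivalently δ ≥ 4/(4+9) = 4/13.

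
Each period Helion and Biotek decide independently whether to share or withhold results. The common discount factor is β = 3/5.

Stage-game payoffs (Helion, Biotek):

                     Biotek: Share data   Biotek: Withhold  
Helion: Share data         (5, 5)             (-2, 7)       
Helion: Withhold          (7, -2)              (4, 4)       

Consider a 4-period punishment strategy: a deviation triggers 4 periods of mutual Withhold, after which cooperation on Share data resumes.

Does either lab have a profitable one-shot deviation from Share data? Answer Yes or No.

Yes

A one-shot deviation gives 7 now, then 4 for 4 periods, then back to 5.
Gain from deviating: (7−5) today; loss: (5−4) in each of the next 4 periods.
No-deviation condition: (5−4)(β+…+β^4) ≥ 7−5, i.e. β+…+β^4 ≥ 2.
At β = 3/5: β+…+β^4 = 1.3056 < 2.0000.
So cooperation is not sustainable.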